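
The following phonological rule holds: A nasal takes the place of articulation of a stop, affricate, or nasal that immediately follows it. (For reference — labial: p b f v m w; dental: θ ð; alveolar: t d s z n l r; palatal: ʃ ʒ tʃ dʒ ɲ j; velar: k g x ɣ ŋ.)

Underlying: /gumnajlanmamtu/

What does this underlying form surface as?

[gunnajlammantu]

/m/ before /n/ (alveolar) → [n]
/n/ before /m/ (labial) → [m]
/m/ before /t/ (alveolar) → [n]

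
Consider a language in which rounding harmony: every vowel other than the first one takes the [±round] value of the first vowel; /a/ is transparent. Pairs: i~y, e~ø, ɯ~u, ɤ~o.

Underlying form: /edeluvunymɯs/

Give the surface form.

/u/ harmonizes with /e/ ([-round]) → [ɯ]
/u/ harmonizes with /e/ ([-round]) → [ɯ]
/y/ harmonizes with /e/ ([-round]) → [i]

[edelɯvɯnimɯs]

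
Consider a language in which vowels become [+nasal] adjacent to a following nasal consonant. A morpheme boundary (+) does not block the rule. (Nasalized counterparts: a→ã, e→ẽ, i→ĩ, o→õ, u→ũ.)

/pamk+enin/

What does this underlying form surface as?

/a/ before nasal /m/ → [ã]
/e/ before nasal /n/ → [ẽ]
/i/ before nasal /n/ → [ĩ]

[pãmk+ẽnĩn]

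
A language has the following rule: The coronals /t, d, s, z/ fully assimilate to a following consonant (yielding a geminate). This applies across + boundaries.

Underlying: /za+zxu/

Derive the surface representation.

/z/ before /x/ → [x] (total assimilation)

[za+xxu]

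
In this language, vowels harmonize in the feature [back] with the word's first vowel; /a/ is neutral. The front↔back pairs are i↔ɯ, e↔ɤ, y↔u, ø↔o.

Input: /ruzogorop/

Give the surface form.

no segment meets the rule's conditions; no change.

[ruzogorop]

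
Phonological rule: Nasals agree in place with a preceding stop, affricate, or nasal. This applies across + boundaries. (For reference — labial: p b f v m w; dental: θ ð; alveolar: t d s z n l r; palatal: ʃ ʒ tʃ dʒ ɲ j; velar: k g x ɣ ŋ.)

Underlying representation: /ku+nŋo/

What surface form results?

[ku+nno]

/ŋ/ after /n/ (alveolar) → [n]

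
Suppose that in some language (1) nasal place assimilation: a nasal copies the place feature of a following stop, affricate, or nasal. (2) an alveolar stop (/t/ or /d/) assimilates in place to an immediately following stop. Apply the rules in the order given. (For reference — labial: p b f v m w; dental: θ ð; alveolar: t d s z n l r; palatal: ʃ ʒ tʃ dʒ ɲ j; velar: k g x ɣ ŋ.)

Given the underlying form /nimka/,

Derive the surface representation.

[niŋka]

Rule 1: /m/ before /k/ (velar) → [ŋ]
After rule 1: niŋka
Rule 2: no segment meets the rule's conditions; no change.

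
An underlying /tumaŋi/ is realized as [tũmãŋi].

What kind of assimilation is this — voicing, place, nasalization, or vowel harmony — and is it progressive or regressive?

nasalization, regressive

/u/→[ũ] /a/→[ã].
Each target copies a feature from the following segment, so the direction is regressive.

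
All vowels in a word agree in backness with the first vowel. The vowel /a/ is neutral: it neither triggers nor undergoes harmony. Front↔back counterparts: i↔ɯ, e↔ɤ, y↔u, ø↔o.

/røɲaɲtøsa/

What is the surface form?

no segment meets the rule's conditions; no change.

[røɲaɲtøsa]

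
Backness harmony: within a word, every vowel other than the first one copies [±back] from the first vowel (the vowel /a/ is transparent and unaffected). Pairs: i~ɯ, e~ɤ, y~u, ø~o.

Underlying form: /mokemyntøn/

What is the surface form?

/e/ harmonizes with /o/ ([+back]) → [ɤ]
/y/ harmonizes with /o/ ([+back]) → [u]
/ø/ harmonizes with /o/ ([+back]) → [o]

[mokɤmunton]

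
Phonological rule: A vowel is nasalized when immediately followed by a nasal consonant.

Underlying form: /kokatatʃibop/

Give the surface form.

[kokatatʃibop]

no segment meets the rule's conditions; no change.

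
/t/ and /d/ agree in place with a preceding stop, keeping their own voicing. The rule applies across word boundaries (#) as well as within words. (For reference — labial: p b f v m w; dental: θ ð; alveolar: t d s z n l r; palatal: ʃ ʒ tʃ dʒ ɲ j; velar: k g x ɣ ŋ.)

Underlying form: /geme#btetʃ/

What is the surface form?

/t/ after /b/ (labial) → [p]

[geme#bpetʃ]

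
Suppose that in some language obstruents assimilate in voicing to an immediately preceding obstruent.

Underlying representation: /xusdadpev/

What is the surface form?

/d/ after /s/ (voiceless) → [t]
/p/ after /d/ (voiced) → [b]

[xustadbev]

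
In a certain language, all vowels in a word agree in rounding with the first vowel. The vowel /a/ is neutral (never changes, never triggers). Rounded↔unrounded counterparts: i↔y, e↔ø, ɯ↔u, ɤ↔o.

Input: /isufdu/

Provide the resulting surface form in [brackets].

[isɯfdɯ]

/u/ harmonizes with /i/ ([-round]) → [ɯ]
/u/ harmonizes with /i/ ([-round]) → [ɯ]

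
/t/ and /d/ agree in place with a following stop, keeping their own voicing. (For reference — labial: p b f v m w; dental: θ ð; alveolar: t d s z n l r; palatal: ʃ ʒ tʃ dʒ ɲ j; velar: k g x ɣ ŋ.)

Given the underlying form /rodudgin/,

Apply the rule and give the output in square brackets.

/d/ before /g/ (velar) → [g]

[roduggin]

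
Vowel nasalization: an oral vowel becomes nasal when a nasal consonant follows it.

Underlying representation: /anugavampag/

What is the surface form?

/a/ before nasal /n/ → [ã]
/a/ before nasal /m/ → [ã]

[ãnugavãmpag]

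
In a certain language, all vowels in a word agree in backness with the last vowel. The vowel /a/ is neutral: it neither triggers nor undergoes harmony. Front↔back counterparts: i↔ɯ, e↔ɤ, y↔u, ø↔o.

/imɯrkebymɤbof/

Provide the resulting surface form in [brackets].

/i/ harmonizes with /o/ ([+back]) → [ɯ]
/e/ harmonizes with /o/ ([+back]) → [ɤ]
/y/ harmonizes with /o/ ([+back]) → [u]

[ɯmɯrkɤbumɤbof]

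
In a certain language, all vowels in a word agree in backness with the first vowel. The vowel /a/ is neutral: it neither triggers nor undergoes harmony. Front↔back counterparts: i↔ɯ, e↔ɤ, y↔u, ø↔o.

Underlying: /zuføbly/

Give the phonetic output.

[zufoblu]

/ø/ harmonizes with /u/ ([+back]) → [o]
/y/ harmonizes with /u/ ([+back]) → [u]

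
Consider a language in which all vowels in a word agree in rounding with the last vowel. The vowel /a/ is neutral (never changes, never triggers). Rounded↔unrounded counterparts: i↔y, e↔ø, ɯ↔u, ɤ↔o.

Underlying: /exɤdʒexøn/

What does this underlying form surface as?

/e/ harmonizes with /ø/ ([+round]) → [ø]
/ɤ/ harmonizes with /ø/ ([+round]) → [o]
/e/ harmonizes with /ø/ ([+round]) → [ø]

[øxodʒøxøn]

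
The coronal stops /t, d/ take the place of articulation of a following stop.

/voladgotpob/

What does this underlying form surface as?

/d/ before /g/ (velar) → [g]
/t/ before /p/ (labial) → [p]

[volaggoppob]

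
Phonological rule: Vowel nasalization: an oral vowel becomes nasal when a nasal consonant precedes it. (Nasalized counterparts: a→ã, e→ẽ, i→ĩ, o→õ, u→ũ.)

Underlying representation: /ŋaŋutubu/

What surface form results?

/a/ after nasal /ŋ/ → [ã]
/u/ after nasal /ŋ/ → [ũ]

[ŋãŋũtubu]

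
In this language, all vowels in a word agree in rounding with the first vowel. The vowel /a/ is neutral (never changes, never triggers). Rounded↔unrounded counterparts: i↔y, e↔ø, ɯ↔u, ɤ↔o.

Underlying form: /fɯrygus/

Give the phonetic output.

[fɯrigɯs]

/y/ harmonizes with /ɯ/ ([-round]) → [i]
/u/ harmonizes with /ɯ/ ([-round]) → [ɯ]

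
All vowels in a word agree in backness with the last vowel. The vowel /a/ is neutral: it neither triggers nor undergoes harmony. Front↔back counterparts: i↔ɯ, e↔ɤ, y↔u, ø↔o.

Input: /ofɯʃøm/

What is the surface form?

/o/ harmonizes with /ø/ ([-back]) → [ø]
/ɯ/ harmonizes with /ø/ ([-back]) → [i]

[øfiʃøm]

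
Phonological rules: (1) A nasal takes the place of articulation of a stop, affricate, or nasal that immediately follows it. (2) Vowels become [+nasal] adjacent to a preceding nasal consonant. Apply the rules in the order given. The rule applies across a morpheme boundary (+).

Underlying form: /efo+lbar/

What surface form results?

[efo+lbar]

Rule 1: no segment meets the rule's conditions; no change.
After rule 1: efo+lbar
Rule 2: no segment meets the rule's conditions; no change.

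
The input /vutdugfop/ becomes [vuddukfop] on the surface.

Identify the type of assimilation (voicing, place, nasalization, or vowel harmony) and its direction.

/t/→[d] /g/→[k].
Each target copies a feature from the following segment, so the direction is regressive.

voicing assimilation, regressive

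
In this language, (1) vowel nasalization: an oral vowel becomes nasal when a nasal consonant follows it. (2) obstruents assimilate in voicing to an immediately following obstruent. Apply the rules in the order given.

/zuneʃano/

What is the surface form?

Rule 1: /u/ before nasal /n/ → [ũ]
Rule 1: /a/ before nasal /n/ → [ã]
After rule 1: zũneʃãno
Rule 2: no segment meets the rule's conditions; no change.

[zũneʃãno]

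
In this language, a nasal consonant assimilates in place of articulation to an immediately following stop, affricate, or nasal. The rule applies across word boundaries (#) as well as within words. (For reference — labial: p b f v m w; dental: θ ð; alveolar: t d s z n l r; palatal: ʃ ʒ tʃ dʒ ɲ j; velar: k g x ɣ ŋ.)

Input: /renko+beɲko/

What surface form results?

/n/ before /k/ (velar) → [ŋ]
/ɲ/ before /k/ (velar) → [ŋ]

[reŋko+beŋko]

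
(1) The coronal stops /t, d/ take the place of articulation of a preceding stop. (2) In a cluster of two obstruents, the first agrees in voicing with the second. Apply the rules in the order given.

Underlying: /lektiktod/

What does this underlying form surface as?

[lekkikkod]

Rule 1: /t/ after /k/ (velar) → [k]
Rule 1: /t/ after /k/ (velar) → [k]
After rule 1: lekkikkod
Rule 2: no segment meets the rule's conditions; no change.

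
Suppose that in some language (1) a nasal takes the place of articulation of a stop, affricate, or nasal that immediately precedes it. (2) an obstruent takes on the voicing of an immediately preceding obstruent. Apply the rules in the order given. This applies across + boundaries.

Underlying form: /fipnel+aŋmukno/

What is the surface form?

[fipmel+aŋŋukŋo]

Rule 1: /n/ after /p/ (labial) → [m]
Rule 1: /m/ after /ŋ/ (velar) → [ŋ]
Rule 1: /n/ after /k/ (velar) → [ŋ]
After rule 1: fipmel+aŋŋukŋo
Rule 2: no segment meets the rule's conditions; no change.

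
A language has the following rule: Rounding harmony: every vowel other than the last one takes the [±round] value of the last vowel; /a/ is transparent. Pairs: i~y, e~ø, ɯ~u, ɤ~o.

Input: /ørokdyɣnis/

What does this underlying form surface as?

[erɤkdiɣnis]

/ø/ harmonizes with /i/ ([-round]) → [e]
/o/ harmonizes with /i/ ([-round]) → [ɤ]
/y/ harmonizes with /i/ ([-round]) → [i]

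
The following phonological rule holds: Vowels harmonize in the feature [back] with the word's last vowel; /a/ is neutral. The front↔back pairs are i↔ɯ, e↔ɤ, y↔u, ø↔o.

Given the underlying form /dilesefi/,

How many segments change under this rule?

0

No segment meets the rule's conditions.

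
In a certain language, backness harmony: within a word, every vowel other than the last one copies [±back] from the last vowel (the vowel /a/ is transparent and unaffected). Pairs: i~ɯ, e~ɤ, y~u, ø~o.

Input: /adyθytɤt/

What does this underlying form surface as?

[aduθutɤt]

/y/ harmonizes with /ɤ/ ([+back]) → [u]
/y/ harmonizes with /ɤ/ ([+back]) → [u]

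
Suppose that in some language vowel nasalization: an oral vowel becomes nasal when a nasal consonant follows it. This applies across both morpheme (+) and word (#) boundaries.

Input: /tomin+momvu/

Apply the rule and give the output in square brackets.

[tõmĩn+mõmvu]

/o/ before nasal /m/ → [õ]
/i/ before nasal /n/ → [ĩ]
/o/ before nasal /m/ → [õ]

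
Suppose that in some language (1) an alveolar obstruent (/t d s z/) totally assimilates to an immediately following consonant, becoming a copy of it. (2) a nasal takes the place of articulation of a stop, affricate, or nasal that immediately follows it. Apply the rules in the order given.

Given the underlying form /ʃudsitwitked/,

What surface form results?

Rule 1: /d/ before /s/ → [s] (total assimilation)
Rule 1: /t/ before /w/ → [w] (total assimilation)
Rule 1: /t/ before /k/ → [k] (total assimilation)
After rule 1: ʃussiwwikked
Rule 2: no segment meets the rule's conditions; no change.

[ʃussiwwikked]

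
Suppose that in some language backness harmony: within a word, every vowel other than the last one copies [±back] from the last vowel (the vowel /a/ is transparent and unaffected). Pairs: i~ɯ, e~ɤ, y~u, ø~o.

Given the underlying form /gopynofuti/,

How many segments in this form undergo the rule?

/o/ harmonizes with /i/ ([-back]) → [ø]
/o/ harmonizes with /i/ ([-back]) → [ø]
/u/ harmonizes with /i/ ([-back]) → [y]
3 segments change.

3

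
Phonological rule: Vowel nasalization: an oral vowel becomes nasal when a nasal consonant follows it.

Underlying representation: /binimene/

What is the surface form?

[bĩnĩmẽne]

/i/ before nasal /n/ → [ĩ]
/i/ before nasal /m/ → [ĩ]
/e/ before nasal /n/ → [ẽ]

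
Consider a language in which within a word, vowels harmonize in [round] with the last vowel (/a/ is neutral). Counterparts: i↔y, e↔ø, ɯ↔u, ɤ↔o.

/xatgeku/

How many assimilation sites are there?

/e/ harmonizes with /u/ ([+round]) → [ø]
1 segment changes.

1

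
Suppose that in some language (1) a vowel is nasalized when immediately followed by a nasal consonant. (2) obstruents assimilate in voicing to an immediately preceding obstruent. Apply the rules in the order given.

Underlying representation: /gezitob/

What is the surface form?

[gezitob]

Rule 1: no segment meets the rule's conditions; no change.
After rule 1: gezitob
Rule 2: no segment meets the rule's conditions; no change.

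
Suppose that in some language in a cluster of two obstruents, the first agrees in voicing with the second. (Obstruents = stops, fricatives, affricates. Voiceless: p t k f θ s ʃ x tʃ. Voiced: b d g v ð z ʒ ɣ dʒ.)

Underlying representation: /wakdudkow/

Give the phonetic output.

/k/ before /d/ (voiced) → [g]
/d/ before /k/ (voiceless) → [t]

[wagdutkow]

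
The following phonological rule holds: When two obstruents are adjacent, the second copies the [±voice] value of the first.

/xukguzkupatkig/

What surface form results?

/g/ after /k/ (voiceless) → [k]
/k/ after /z/ (voiced) → [g]

[xukkuzgupatkig]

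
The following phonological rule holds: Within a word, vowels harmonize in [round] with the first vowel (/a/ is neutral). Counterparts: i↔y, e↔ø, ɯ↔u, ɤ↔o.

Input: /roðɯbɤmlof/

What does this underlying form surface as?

/ɯ/ harmonizes with /o/ ([+round]) → [u]
/ɤ/ harmonizes with /o/ ([+round]) → [o]

[roðubomlof]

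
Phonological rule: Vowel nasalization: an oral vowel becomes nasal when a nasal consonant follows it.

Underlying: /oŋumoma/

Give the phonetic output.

[õŋũmõma]

/o/ before nasal /ŋ/ → [õ]
/u/ before nasal /m/ → [ũ]
/o/ before nasal /m/ → [õ]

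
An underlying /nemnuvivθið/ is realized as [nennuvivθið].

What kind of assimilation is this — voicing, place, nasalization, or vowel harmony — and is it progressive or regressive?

place assimilation, regressive

/m/→[n].
Each target copies a feature from the following segment, so the direction is regressive.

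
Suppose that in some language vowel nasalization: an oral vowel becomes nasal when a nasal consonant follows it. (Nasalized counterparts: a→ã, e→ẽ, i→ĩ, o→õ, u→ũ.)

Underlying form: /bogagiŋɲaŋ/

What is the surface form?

/i/ before nasal /ŋ/ → [ĩ]
/a/ before nasal /ŋ/ → [ã]

[bogagĩŋɲãŋ]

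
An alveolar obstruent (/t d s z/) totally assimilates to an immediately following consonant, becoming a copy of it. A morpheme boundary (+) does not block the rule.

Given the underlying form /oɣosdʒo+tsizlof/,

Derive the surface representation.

[oɣodʒdʒo+ssillof]

/s/ before /dʒ/ → [dʒ] (total assimilation)
/t/ before /s/ → [s] (total assimilation)
/z/ before /l/ → [l] (total assimilation)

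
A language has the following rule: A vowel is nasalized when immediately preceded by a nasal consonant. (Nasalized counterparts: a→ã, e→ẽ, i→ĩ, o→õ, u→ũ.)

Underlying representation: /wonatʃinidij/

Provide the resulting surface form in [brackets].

[wonãtʃinĩdij]

/a/ after nasal /n/ → [ã]
/i/ after nasal /n/ → [ĩ]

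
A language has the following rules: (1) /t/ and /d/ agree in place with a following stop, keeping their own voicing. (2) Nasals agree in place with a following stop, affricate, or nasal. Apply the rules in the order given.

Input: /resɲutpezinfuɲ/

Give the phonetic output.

Rule 1: /t/ before /p/ (labial) → [p]
After rule 1: resɲuppezinfuɲ
Rule 2: no segment meets the rule's conditions; no change.

[resɲuppezinfuɲ]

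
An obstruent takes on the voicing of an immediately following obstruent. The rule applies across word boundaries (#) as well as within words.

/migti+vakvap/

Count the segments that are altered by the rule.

2

/g/ before /t/ (voiceless) → [k]
/k/ before /v/ (voiced) → [g]
2 segments change.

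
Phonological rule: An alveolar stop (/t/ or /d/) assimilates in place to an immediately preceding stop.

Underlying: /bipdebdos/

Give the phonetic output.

/d/ after /p/ (labial) → [b]
/d/ after /b/ (labial) → [b]

[bipbebbos]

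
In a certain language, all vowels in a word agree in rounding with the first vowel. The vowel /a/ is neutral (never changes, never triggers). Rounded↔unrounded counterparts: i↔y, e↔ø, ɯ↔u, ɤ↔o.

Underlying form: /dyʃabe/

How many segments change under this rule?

/e/ harmonizes with /y/ ([+round]) → [ø]
1 segment changes.

1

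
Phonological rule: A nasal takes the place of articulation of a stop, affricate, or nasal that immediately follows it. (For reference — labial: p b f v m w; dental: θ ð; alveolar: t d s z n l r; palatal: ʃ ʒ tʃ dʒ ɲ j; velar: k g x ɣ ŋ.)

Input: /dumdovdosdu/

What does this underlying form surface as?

[dundovdosdu]

/m/ before /d/ (alveolar) → [n]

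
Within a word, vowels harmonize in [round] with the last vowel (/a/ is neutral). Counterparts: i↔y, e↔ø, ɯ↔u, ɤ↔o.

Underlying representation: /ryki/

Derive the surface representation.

[riki]

/y/ harmonizes with /i/ ([-round]) → [i]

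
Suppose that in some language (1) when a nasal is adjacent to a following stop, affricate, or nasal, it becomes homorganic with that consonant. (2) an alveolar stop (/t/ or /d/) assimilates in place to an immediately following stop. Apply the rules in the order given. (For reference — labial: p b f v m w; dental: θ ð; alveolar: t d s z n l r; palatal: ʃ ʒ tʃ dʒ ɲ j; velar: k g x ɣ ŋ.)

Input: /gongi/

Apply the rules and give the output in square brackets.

Rule 1: /n/ before /g/ (velar) → [ŋ]
After rule 1: goŋgi
Rule 2: no segment meets the rule's conditions; no change.

[goŋgi]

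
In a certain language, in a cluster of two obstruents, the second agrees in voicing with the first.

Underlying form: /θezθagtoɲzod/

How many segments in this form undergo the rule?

2

/θ/ after /z/ (voiced) → [ð]
/t/ after /g/ (voiced) → [d]
2 segments change.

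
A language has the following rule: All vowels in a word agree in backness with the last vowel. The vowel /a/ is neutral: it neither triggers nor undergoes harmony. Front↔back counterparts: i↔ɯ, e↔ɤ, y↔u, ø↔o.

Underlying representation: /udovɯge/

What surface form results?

/u/ harmonizes with /e/ ([-back]) → [y]
/o/ harmonizes with /e/ ([-back]) → [ø]
/ɯ/ harmonizes with /e/ ([-back]) → [i]

[ydøvige]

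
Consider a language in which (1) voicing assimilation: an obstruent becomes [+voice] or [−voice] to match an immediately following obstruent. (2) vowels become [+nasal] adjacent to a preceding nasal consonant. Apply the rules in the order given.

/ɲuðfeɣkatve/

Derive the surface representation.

Rule 1: /ð/ before /f/ (voiceless) → [θ]
Rule 1: /ɣ/ before /k/ (voiceless) → [x]
Rule 1: /t/ before /v/ (voiced) → [d]
After rule 1: ɲuθfexkadve
Rule 2: /u/ after nasal /ɲ/ → [ũ]

[ɲũθfexkadve]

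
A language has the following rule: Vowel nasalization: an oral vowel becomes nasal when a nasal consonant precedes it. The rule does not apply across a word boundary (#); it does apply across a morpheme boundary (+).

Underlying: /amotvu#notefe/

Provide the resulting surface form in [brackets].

/o/ after nasal /m/ → [õ]
/o/ after nasal /n/ → [õ]

[amõtvu#nõtefe]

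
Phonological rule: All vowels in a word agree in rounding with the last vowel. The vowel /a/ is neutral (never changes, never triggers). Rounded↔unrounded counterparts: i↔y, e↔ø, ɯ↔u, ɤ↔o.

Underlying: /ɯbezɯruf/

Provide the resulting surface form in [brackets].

[ubøzuruf]

/ɯ/ harmonizes with /u/ ([+round]) → [u]
/e/ harmonizes with /u/ ([+round]) → [ø]
/ɯ/ harmonizes with /u/ ([+round]) → [u]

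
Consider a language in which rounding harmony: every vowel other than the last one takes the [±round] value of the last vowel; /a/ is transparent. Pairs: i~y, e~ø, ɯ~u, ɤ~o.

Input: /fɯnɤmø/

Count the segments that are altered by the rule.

2

/ɯ/ harmonizes with /ø/ ([+round]) → [u]
/ɤ/ harmonizes with /ø/ ([+round]) → [o]
2 segments change.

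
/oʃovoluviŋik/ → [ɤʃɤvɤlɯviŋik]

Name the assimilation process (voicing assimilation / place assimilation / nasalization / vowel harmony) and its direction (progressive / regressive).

/o/→[ɤ] /o/→[ɤ] /o/→[ɤ] /u/→[ɯ].
Vowels agree with the last vowel, so the harmony is regressive.

vowel harmony, regressive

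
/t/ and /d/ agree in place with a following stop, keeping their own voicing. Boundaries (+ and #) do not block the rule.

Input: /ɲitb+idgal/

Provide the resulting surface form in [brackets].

/t/ before /b/ (labial) → [p]
/d/ before /g/ (velar) → [g]

[ɲipb+iggal]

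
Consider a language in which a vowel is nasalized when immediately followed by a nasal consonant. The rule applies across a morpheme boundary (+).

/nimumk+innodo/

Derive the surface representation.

/i/ before nasal /m/ → [ĩ]
/u/ before nasal /m/ → [ũ]
/i/ before nasal /n/ → [ĩ]

[nĩmũmk+ĩnnodo]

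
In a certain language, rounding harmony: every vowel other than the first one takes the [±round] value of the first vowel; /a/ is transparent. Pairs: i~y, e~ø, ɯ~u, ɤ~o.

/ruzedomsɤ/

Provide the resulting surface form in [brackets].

[ruzødomso]

/e/ harmonizes with /u/ ([+round]) → [ø]
/ɤ/ harmonizes with /u/ ([+round]) → [o]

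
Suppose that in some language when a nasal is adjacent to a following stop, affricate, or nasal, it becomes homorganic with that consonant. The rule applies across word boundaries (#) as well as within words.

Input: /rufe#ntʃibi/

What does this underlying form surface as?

[rufe#ɲtʃibi]

/n/ before /tʃ/ (palatal) → [ɲ]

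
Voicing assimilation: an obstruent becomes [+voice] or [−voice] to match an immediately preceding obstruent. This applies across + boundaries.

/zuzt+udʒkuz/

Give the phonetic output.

[zuzd+udʒguz]

/t/ after /z/ (voiced) → [d]
/k/ after /dʒ/ (voiced) → [g]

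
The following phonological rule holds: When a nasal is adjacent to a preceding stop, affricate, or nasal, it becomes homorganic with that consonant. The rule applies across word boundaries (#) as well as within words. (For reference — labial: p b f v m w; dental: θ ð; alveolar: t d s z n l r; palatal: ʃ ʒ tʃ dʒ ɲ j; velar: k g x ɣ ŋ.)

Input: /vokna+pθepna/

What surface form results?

/n/ after /k/ (velar) → [ŋ]
/n/ after /p/ (labial) → [m]

[vokŋa+pθepma]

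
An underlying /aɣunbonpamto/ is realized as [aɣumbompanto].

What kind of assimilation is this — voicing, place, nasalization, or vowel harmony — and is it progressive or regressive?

/n/→[m] /n/→[m] /m/→[n].
Each target copies a feature from the following segment, so the direction is regressive.

place assimilation, regressive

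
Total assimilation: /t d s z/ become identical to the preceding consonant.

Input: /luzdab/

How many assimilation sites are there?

/d/ after /z/ → [z] (total assimilation)
1 segment changes.

1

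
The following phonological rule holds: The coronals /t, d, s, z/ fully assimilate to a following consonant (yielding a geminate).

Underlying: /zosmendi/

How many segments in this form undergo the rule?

/s/ before /m/ → [m] (total assimilation)
1 segment changes.

1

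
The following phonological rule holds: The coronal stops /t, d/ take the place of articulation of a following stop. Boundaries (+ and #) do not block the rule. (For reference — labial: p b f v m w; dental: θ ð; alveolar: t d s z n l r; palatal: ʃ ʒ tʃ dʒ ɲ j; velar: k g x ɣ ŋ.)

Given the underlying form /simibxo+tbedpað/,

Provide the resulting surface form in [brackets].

[simibxo+pbebpað]

/t/ before /b/ (labial) → [p]
/d/ before /p/ (labial) → [b]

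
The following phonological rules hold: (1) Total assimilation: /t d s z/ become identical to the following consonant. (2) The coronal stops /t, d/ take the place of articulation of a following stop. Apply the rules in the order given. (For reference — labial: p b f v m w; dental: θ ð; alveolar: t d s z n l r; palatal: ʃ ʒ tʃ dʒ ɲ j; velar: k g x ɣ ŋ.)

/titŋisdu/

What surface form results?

[tiŋŋiddu]

Rule 1: /t/ before /ŋ/ → [ŋ] (total assimilation)
Rule 1: /s/ before /d/ → [d] (total assimilation)
After rule 1: tiŋŋiddu
Rule 2: no segment meets the rule's conditions; no change.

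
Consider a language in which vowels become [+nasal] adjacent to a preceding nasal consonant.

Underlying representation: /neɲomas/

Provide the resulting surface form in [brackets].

/e/ after nasal /n/ → [ẽ]
/o/ after nasal /ɲ/ → [õ]
/a/ after nasal /m/ → [ã]

[nẽɲõmãs]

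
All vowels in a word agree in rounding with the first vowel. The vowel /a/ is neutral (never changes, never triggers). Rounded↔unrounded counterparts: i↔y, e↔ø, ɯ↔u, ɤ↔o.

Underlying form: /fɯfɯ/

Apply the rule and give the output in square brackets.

no segment meets the rule's conditions; no change.

[fɯfɯ]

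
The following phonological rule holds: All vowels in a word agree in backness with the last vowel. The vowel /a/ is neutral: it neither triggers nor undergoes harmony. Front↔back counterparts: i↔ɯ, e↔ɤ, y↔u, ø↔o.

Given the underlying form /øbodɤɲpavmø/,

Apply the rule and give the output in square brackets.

/o/ harmonizes with /ø/ ([-back]) → [ø]
/ɤ/ harmonizes with /ø/ ([-back]) → [e]

[øbødeɲpavmø]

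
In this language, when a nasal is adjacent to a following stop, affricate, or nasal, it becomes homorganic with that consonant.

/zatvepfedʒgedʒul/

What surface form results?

[zatvepfedʒgedʒul]

no segment meets the rule's conditions; no change.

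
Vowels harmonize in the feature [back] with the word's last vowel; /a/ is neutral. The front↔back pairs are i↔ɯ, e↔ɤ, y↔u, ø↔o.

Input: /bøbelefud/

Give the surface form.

/ø/ harmonizes with /u/ ([+back]) → [o]
/e/ harmonizes with /u/ ([+back]) → [ɤ]
/e/ harmonizes with /u/ ([+back]) → [ɤ]

[bobɤlɤfud]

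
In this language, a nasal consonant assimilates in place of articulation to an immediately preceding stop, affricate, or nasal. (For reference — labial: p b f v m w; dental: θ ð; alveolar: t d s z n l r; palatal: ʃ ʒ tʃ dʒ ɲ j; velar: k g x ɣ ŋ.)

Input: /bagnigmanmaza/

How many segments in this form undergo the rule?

3

/n/ after /g/ (velar) → [ŋ]
/m/ after /g/ (velar) → [ŋ]
/m/ after /n/ (alveolar) → [n]
3 segments change.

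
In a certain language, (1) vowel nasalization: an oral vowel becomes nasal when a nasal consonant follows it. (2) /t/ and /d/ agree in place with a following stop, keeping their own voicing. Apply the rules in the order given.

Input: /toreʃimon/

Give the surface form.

[toreʃĩmõn]

Rule 1: /i/ before nasal /m/ → [ĩ]
Rule 1: /o/ before nasal /n/ → [õ]
After rule 1: toreʃĩmõn
Rule 2: no segment meets the rule's conditions; no change.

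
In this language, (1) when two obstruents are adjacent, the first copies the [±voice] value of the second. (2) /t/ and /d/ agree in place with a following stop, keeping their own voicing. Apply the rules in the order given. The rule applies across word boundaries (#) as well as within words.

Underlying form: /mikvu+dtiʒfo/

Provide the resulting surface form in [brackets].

Rule 1: /k/ before /v/ (voiced) → [g]
Rule 1: /d/ before /t/ (voiceless) → [t]
Rule 1: /ʒ/ before /f/ (voiceless) → [ʃ]
After rule 1: migvu+ttiʃfo
Rule 2: no segment meets the rule's conditions; no change.

[migvu+ttiʃfo]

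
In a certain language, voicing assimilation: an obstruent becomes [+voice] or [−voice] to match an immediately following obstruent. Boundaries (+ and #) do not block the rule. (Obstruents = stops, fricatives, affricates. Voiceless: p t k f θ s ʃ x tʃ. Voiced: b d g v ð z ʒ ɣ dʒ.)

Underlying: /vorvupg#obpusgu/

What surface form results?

/p/ before /g/ (voiced) → [b]
/b/ before /p/ (voiceless) → [p]
/s/ before /g/ (voiced) → [z]

[vorvubg#oppuzgu]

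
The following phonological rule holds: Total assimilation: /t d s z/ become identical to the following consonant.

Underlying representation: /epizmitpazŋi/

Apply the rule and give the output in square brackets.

/z/ before /m/ → [m] (total assimilation)
/t/ before /p/ → [p] (total assimilation)
/z/ before /ŋ/ → [ŋ] (total assimilation)

[epimmippaŋŋi]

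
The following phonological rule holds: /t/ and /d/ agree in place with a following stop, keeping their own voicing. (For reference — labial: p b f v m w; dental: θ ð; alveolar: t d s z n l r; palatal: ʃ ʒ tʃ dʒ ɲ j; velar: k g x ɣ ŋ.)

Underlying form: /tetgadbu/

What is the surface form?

[tekgabbu]

/t/ before /g/ (velar) → [k]
/d/ before /b/ (labial) → [b]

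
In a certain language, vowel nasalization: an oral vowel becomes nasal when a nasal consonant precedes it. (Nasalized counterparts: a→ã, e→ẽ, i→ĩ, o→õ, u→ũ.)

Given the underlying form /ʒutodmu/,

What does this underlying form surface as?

/u/ after nasal /m/ → [ũ]

[ʒutodmũ]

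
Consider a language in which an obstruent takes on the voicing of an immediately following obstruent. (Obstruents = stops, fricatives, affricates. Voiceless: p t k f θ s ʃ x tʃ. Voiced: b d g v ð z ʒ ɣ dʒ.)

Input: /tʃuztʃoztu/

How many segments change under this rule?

/z/ before /tʃ/ (voiceless) → [s]
/z/ before /t/ (voiceless) → [s]
2 segments change.

2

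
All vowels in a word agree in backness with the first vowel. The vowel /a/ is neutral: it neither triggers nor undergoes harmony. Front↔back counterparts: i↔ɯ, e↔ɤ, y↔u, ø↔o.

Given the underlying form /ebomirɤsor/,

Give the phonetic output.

/o/ harmonizes with /e/ ([-back]) → [ø]
/ɤ/ harmonizes with /e/ ([-back]) → [e]
/o/ harmonizes with /e/ ([-back]) → [ø]

[ebømiresør]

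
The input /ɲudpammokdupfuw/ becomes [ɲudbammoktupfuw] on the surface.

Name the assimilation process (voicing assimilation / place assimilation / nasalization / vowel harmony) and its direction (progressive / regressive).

voicing assimilation, progressive

/p/→[b] /d/→[t].
Each target copies a feature from the preceding segment, so the direction is progressive.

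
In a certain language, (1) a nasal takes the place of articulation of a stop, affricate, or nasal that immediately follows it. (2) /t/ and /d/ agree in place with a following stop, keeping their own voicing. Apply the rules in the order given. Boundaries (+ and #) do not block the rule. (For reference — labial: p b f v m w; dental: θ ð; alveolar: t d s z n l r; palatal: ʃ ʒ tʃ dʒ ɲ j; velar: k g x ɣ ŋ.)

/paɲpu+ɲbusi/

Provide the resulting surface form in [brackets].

[pampu+mbusi]

Rule 1: /ɲ/ before /p/ (labial) → [m]
Rule 1: /ɲ/ before /b/ (labial) → [m]
After rule 1: pampu+mbusi
Rule 2: no segment meets the rule's conditions; no change.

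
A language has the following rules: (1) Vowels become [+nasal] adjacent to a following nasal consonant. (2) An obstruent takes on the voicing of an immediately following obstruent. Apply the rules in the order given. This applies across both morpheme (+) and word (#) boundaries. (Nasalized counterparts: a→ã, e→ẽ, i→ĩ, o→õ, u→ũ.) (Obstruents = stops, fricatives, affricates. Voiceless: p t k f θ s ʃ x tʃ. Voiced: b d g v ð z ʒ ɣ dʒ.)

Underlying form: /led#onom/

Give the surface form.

Rule 1: /o/ before nasal /n/ → [õ]
Rule 1: /o/ before nasal /m/ → [õ]
After rule 1: led#õnõm
Rule 2: no segment meets the rule's conditions; no change.

[led#õnõm]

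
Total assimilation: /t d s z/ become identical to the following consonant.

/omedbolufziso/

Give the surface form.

[omebbolufziso]

/d/ before /b/ → [b] (total assimilation)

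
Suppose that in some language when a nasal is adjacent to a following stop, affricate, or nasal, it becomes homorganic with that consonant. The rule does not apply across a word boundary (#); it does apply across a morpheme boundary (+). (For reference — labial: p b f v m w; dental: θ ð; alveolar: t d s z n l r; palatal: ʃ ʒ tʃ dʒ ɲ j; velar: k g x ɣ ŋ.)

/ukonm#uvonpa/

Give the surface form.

/n/ before /m/ (labial) → [m]
/n/ before /p/ (labial) → [m]

[ukomm#uvompa]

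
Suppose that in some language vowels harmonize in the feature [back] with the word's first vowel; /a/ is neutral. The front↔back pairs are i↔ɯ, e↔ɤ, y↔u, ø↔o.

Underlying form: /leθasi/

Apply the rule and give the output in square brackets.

no segment meets the rule's conditions; no change.

[leθasi]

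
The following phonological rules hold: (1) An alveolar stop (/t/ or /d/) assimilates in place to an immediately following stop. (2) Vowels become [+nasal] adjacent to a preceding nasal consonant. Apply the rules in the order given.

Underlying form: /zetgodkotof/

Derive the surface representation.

Rule 1: /t/ before /g/ (velar) → [k]
Rule 1: /d/ before /k/ (velar) → [g]
After rule 1: zekgogkotof
Rule 2: no segment meets the rule's conditions; no change.

[zekgogkotof]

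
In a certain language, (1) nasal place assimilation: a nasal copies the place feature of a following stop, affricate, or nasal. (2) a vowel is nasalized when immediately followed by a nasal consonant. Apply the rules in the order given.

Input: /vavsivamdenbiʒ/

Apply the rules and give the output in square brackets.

[vavsivãndẽmbiʒ]

Rule 1: /m/ before /d/ (alveolar) → [n]
Rule 1: /n/ before /b/ (labial) → [m]
After rule 1: vavsivandembiʒ
Rule 2: /a/ before nasal /n/ → [ã]
Rule 2: /e/ before nasal /m/ → [ẽ]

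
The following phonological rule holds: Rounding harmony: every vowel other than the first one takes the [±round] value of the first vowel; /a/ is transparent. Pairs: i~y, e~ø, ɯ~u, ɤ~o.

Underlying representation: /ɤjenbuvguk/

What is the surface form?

/u/ harmonizes with /ɤ/ ([-round]) → [ɯ]
/u/ harmonizes with /ɤ/ ([-round]) → [ɯ]

[ɤjenbɯvgɯk]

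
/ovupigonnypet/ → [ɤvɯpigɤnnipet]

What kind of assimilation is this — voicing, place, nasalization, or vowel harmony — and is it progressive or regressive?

/o/→[ɤ] /u/→[ɯ] /o/→[ɤ] /y/→[i].
Vowels agree with the last vowel, so the harmony is regressive.

vowel harmony, regressive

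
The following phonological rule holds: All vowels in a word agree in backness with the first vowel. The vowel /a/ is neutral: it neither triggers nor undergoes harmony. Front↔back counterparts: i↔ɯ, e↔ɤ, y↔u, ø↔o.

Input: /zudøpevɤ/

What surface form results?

[zudopɤvɤ]

/ø/ harmonizes with /u/ ([+back]) → [o]
/e/ harmonizes with /u/ ([+back]) → [ɤ]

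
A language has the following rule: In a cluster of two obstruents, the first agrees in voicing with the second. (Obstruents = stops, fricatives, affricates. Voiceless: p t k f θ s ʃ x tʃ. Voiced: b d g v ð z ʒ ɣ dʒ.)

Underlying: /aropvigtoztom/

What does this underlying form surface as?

[arobviktostom]

/p/ before /v/ (voiced) → [b]
/g/ before /t/ (voiceless) → [k]
/z/ before /t/ (voiceless) → [s]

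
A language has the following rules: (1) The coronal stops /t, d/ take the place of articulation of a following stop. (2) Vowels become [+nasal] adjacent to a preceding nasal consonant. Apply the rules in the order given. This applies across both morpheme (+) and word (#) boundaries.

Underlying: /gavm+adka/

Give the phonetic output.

Rule 1: /d/ before /k/ (velar) → [g]
After rule 1: gavm+agka
Rule 2: /a/ after nasal /m/ → [ã]

[gavm+ãgka]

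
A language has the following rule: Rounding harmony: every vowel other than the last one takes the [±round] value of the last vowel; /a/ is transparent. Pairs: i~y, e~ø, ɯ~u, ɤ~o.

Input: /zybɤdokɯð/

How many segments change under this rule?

/y/ harmonizes with /ɯ/ ([-round]) → [i]
/o/ harmonizes with /ɯ/ ([-round]) → [ɤ]
2 segments change.

2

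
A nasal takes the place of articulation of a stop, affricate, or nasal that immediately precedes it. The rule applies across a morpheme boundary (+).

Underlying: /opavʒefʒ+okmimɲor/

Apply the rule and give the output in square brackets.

[opavʒefʒ+okŋimmor]

/m/ after /k/ (velar) → [ŋ]
/ɲ/ after /m/ (labial) → [m]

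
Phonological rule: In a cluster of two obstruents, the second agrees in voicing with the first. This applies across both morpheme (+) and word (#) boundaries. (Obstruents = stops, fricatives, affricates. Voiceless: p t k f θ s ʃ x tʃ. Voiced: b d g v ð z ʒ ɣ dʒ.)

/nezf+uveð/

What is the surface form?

[nezv+uveð]

/f/ after /z/ (voiced) → [v]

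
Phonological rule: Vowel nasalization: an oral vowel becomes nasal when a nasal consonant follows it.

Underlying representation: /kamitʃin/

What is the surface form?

/a/ before nasal /m/ → [ã]
/i/ before nasal /n/ → [ĩ]

[kãmitʃĩn]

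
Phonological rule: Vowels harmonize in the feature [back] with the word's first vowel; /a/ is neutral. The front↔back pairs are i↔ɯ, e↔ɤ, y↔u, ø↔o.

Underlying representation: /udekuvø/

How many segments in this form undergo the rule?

2

/e/ harmonizes with /u/ ([+back]) → [ɤ]
/ø/ harmonizes with /u/ ([+back]) → [o]
2 segments change.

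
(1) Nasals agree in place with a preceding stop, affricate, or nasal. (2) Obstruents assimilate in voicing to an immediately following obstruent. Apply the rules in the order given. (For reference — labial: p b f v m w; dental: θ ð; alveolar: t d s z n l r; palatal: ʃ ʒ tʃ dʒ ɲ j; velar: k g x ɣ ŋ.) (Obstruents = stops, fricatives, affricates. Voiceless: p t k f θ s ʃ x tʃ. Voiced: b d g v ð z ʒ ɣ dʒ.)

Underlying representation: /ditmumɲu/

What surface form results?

[ditnummu]

Rule 1: /m/ after /t/ (alveolar) → [n]
Rule 1: /ɲ/ after /m/ (labial) → [m]
After rule 1: ditnummu
Rule 2: no segment meets the rule's conditions; no change.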